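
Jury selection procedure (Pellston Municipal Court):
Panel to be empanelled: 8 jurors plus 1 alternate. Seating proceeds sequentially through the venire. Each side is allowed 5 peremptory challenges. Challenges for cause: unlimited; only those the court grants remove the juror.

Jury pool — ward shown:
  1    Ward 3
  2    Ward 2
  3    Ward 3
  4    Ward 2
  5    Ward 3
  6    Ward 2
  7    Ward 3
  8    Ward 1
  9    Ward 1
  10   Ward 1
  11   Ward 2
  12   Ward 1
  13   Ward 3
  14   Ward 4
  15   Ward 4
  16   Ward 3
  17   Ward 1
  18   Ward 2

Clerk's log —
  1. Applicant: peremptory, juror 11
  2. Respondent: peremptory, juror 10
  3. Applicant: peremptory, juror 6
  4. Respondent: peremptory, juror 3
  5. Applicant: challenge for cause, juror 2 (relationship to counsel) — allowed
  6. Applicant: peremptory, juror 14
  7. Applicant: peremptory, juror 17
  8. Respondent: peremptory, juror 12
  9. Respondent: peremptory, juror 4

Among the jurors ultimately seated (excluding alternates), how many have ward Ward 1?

2

Removed: #2, #3, #4, #6, #10, #11, #12, #14, #17.
Seated jurors 1–8: #1, #5, #7, #8, #9, #13, #15, #16 (alternates #18 not counted).
Of those, in Ward 1: #8, #9 → 2.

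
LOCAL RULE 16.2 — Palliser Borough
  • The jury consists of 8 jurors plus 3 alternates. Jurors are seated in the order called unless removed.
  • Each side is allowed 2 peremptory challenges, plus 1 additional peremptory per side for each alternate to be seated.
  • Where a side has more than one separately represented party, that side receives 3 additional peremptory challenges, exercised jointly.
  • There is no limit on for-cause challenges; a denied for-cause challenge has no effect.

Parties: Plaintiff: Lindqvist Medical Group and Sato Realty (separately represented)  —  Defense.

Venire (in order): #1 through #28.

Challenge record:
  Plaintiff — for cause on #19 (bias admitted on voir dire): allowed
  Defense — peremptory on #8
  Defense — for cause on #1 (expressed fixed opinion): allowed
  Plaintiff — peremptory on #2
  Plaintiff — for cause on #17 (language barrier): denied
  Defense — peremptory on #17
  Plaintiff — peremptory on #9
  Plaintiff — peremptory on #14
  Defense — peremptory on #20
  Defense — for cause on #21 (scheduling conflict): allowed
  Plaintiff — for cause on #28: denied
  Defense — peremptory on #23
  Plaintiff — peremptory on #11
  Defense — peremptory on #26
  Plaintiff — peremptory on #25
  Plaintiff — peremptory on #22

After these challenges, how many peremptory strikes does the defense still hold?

Defense allotment: 2 base + 1 × 3 alternates = 5.
Defense peremptories used: #8, #17, #20, #23, #26 — 5 (for-cause on #1, #21 don't count).
Remaining: 5 − 5 = 0.

0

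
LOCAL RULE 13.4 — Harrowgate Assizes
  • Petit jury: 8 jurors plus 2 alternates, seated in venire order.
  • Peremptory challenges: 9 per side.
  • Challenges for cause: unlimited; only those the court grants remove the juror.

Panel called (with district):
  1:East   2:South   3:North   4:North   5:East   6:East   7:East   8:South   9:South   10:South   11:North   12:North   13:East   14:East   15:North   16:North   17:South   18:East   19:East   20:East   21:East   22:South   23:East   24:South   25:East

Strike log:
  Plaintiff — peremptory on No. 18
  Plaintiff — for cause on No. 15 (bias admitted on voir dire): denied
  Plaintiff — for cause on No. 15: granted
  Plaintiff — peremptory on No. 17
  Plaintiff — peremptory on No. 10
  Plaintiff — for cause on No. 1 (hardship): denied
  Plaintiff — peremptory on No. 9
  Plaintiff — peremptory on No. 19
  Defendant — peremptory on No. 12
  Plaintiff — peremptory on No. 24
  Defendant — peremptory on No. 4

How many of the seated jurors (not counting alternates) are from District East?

Removed: #4, #9, #10, #12, #15, #17, #18, #19, #24.
Seated jurors 1–8: #1, #2, #3, #5, #6, #7, #8, #11 (alternates #13, #14 not counted).
Of those, in District East: #1, #5, #6, #7 → 4.

4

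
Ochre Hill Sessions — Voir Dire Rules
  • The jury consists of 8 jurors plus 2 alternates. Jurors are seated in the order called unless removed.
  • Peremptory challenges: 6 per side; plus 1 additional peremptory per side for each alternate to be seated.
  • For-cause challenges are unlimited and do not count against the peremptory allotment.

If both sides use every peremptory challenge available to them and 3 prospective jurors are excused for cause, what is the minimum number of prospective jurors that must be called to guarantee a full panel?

29

Seats to fill: 8 + 2 alternates = 10.
Peremptories: 6 + 1×2 = 8 per side × 2 sides = 16.
For-cause removals: 3.
Minimum venire: 10 + 16 + 3 = 29.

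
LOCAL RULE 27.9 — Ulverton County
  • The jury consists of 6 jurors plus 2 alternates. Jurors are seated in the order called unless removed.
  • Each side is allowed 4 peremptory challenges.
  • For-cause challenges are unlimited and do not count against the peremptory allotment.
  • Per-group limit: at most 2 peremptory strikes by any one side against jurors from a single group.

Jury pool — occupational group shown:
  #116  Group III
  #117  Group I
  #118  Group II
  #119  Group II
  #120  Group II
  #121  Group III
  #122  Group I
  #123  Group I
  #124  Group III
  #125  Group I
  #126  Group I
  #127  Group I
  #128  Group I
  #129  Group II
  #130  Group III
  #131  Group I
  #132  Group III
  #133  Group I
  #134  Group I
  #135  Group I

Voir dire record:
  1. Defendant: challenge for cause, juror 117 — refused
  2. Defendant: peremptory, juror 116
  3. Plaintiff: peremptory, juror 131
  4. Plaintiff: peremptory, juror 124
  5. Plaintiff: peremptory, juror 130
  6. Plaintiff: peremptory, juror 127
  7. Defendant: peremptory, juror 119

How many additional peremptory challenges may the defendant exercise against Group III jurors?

Defendant peremptories so far: #116, #119 — 2 of 4 used, 2 left overall.
Against Group III: #116 — 1 used; per-group cap 2 leaves 1.
Binding limit: min(2, 1) = 1.

1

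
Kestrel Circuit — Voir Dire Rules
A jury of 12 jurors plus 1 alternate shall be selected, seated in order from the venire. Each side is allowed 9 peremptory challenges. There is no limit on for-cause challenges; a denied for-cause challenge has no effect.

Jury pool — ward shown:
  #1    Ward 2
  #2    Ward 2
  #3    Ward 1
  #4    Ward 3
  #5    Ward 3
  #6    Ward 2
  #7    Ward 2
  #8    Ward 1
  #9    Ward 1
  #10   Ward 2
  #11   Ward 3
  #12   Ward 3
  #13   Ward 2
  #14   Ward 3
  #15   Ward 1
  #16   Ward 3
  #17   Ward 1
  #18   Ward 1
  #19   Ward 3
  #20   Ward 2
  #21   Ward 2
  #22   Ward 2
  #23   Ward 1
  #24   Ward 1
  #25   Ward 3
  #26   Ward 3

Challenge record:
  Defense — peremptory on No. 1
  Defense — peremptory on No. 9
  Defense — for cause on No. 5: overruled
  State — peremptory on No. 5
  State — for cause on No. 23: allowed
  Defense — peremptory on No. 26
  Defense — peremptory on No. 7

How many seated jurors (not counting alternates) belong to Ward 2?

Removed: #1, #5, #7, #9, #23, #26.
Seated jurors 1–12: #2, #3, #4, #6, #8, #10, #11, #12, #13, #14, #15, #16 (alternates #17 not counted).
Of those, in Ward 2: #2, #6, #10, #13 → 4.

4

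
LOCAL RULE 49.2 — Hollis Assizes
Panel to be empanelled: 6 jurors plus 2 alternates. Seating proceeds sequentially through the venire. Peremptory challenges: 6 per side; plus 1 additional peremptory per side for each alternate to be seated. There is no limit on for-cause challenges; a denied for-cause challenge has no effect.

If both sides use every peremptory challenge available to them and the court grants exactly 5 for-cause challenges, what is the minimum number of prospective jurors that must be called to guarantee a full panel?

Seats to fill: 6 + 2 alternates = 8.
Peremptories: 6 + 1×2 = 8 per side × 2 sides = 16.
For-cause removals: 5.
Minimum venire: 8 + 16 + 5 = 29.

29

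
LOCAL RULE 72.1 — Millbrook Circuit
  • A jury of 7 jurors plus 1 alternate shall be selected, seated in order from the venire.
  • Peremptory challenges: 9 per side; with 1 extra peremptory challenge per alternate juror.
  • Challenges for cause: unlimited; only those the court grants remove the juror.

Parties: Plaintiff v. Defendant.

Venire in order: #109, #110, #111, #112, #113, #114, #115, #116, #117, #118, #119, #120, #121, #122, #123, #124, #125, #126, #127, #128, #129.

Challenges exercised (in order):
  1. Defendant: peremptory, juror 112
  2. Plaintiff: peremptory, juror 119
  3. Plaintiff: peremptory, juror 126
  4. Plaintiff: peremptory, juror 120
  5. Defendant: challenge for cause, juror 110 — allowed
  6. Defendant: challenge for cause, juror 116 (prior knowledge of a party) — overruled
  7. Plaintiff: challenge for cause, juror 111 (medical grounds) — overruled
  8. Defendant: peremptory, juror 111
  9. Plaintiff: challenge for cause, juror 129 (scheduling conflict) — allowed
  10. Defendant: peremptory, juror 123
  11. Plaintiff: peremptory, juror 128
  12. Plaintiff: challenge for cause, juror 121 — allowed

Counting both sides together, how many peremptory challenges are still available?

13

Plaintiff allotment: 9 base + 1 × 1 alternate = 10. Defendant allotment: 9 base + 1 × 1 alternate = 10.
Plaintiff peremptories used: #119, #126, #120, #128 — 4 (for-cause on #111, #129, #121 don't count).
Defendant peremptories used: #112, #111, #123 — 3 (for-cause on #110, #116 don't count).
Remaining: (10 − 4) + (10 − 3) = 13.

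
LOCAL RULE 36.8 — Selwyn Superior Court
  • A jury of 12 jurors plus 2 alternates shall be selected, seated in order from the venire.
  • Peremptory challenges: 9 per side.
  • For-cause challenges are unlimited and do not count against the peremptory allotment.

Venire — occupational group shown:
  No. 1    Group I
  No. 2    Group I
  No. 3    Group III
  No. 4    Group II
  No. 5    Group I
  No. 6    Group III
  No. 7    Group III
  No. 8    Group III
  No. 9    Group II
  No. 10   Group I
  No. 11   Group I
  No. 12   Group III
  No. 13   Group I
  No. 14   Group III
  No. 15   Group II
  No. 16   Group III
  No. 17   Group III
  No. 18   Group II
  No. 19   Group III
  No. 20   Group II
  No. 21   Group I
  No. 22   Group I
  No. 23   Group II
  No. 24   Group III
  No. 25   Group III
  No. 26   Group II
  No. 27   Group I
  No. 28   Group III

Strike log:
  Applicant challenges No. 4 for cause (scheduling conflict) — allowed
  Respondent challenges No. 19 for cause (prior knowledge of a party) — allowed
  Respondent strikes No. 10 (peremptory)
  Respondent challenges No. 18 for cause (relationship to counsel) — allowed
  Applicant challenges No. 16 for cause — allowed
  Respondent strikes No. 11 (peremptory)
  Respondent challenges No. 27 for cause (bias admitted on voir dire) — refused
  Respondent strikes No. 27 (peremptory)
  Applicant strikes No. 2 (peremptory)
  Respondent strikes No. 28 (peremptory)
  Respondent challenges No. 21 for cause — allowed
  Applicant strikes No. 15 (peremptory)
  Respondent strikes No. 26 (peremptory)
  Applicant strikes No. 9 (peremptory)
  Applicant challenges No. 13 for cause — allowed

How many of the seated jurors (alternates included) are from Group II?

2

Removed: #2, #4, #9, #10, #11, #13, #15, #16, #18, #19, #21, #26, #27, #28.
Seated (14 incl. alternates): #1, #3, #5, #6, #7, #8, #12, #14, #17, #20, #22, #23, #24, #25.
Of those, in Group II: #20, #23 → 2.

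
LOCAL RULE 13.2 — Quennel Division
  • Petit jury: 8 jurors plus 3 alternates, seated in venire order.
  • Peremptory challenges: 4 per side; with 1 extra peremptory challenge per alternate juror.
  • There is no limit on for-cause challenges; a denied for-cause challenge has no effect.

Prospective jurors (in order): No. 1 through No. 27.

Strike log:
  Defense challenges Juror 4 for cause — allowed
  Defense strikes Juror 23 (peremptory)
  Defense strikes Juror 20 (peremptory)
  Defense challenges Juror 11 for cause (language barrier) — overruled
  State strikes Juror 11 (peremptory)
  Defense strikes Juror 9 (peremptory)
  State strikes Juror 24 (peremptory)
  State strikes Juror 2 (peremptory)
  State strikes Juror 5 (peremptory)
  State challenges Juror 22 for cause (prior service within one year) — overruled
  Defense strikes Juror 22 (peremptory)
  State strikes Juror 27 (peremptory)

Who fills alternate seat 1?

Removed: #2, #4, #5, #9, #11, #20, #22, #23, #24, #27.
Seating in order: seats 1–8 → #1, #3, #6, #7, #8, #10, #12, #13; alternates → #14, #15, #16.
So alternate 1 is #14.

14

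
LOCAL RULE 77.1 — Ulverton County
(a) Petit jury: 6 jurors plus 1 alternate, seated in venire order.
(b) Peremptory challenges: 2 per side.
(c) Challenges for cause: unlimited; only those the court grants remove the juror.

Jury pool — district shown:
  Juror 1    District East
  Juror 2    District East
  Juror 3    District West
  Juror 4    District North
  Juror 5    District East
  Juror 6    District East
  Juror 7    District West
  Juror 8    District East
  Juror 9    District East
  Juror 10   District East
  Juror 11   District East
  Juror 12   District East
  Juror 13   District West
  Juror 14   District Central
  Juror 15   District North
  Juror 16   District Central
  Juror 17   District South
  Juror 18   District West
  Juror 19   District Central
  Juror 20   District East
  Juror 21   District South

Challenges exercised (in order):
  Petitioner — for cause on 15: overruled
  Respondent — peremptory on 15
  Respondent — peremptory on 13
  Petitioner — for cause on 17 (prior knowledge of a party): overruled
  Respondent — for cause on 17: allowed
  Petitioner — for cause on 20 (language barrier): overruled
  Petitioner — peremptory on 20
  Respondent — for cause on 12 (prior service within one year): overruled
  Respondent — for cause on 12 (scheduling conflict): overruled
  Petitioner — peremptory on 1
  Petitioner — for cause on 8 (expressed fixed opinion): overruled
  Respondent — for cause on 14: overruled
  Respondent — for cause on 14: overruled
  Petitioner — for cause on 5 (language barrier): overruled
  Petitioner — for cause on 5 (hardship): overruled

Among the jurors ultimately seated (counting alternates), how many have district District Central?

Removed: #1, #13, #15, #17, #20.
Seated (7 incl. alternates): #2, #3, #4, #5, #6, #7, #8.
None of those are in District Central → 0.

0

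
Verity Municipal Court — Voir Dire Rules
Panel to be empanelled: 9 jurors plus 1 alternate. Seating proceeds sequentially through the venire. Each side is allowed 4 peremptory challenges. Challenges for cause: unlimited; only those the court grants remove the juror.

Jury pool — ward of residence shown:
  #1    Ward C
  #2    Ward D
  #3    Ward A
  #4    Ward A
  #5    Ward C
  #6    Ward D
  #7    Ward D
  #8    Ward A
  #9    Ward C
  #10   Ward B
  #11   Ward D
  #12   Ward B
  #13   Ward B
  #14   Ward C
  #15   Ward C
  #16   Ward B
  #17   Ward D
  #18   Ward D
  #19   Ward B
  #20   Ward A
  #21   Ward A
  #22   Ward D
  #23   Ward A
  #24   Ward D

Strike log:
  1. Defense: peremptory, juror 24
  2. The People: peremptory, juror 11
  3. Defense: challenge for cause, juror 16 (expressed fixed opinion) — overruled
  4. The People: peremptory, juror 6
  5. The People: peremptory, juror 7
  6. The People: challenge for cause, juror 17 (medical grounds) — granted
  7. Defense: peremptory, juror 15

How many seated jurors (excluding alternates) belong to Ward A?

3

Removed: #6, #7, #11, #15, #17, #24.
Seated jurors 1–9: #1, #2, #3, #4, #5, #8, #9, #10, #12 (alternates #13 not counted).
Of those, in Ward A: #3, #4, #8 → 3.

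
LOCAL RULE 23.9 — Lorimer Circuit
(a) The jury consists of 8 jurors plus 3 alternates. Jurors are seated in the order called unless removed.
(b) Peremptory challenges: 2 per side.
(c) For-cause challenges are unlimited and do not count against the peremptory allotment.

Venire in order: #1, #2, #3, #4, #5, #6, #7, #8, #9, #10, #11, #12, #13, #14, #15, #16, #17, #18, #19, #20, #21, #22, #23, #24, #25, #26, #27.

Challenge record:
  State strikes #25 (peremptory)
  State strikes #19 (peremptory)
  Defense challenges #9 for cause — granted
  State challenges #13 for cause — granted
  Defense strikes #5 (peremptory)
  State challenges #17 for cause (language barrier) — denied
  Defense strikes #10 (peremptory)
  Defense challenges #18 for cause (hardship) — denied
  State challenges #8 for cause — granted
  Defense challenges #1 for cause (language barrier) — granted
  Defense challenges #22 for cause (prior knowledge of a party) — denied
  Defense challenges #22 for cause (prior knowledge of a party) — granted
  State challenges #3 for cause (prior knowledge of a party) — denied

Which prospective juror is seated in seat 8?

14

Removed: #1, #5, #8, #9, #10, #13, #19, #22, #25. (#3, #17, #18 stay — for-cause denied.)
Seating in order: seats 1–8 → #2, #3, #4, #6, #7, #11, #12, #14; alternates → #15, #16, #17.
So seat 8 is #14.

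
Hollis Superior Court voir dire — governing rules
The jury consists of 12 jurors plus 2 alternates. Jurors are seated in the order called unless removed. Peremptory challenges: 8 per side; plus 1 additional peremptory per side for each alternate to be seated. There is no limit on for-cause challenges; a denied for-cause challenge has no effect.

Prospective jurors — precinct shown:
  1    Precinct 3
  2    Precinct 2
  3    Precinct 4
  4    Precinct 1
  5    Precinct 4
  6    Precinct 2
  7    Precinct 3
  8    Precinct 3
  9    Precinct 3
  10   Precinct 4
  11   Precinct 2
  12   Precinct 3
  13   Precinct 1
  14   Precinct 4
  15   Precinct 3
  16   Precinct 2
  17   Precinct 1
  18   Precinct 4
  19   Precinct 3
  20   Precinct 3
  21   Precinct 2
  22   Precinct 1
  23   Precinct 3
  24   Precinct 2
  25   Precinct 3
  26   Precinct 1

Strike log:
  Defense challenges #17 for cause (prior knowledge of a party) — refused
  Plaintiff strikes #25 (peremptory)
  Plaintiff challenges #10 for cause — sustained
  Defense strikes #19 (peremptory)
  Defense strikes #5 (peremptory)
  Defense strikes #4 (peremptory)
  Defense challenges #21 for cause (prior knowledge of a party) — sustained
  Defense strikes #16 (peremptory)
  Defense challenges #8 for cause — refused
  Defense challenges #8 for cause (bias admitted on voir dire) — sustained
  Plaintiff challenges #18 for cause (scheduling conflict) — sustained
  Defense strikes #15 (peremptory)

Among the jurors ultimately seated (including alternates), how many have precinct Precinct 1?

3

Removed: #4, #5, #8, #10, #15, #16, #18, #19, #21, #25.
Seated (14 incl. alternates): #1, #2, #3, #6, #7, #9, #11, #12, #13, #14, #17, #20, #22, #23.
Of those, in Precinct 1: #13, #17, #22 → 3.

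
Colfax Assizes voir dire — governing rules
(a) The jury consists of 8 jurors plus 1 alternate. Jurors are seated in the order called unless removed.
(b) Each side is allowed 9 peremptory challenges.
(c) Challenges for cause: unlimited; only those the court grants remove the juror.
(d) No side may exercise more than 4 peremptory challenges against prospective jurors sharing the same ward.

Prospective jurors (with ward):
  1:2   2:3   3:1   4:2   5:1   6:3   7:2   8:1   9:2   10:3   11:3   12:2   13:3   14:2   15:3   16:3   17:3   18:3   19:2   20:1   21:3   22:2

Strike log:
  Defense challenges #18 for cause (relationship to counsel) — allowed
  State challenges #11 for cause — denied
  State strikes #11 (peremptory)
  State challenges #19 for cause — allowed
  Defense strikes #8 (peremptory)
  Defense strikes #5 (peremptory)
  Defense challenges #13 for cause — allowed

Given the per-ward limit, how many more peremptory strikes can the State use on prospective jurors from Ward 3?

3

State peremptories so far: #11 — 1 of 9 used, 8 left overall.
Against Ward 3: #11 — 1 used; per-ward cap 4 leaves 3.
Binding limit: min(8, 3) = 3.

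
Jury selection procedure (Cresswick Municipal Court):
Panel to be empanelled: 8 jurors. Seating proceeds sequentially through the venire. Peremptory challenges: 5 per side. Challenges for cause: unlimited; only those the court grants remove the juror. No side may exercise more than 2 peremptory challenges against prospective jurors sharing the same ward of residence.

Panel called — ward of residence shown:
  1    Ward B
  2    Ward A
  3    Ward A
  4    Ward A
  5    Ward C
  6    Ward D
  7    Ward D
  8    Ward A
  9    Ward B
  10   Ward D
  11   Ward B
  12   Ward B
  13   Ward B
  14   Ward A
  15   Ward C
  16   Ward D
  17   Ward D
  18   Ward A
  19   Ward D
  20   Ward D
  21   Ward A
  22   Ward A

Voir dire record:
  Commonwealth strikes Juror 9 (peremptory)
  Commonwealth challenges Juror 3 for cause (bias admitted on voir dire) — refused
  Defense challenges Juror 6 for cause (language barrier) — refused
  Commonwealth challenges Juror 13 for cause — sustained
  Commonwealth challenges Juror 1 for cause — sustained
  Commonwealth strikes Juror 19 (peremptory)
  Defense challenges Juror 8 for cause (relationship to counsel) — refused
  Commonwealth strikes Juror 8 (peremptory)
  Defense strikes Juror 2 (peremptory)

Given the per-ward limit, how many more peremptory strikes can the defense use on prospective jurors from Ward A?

1

Defense peremptories so far: #2 — 1 of 5 used, 4 left overall.
Against Ward A: #2 — 1 used; per-ward cap 2 leaves 1.
Binding limit: min(4, 1) = 1.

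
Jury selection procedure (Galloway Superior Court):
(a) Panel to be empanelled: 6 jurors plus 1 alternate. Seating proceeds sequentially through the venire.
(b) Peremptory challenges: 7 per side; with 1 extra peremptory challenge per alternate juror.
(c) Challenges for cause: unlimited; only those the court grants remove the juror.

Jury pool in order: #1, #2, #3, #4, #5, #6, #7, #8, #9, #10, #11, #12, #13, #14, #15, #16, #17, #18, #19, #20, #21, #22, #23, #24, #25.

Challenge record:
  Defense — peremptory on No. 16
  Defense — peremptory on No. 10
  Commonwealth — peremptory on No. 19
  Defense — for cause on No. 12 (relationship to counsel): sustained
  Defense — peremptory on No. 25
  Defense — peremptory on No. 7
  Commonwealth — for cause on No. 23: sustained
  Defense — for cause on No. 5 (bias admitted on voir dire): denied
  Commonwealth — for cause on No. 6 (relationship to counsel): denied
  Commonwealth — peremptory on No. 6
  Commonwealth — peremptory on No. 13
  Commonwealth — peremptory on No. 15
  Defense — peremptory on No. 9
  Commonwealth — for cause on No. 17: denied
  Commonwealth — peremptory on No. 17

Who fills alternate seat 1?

Removed: #6, #7, #9, #10, #12, #13, #15, #16, #17, #19, #23, #25. (#5 stays — for-cause denied.)
Seating in order: seats 1–6 → #1, #2, #3, #4, #5, #8; alternates → #11.
So alternate 1 is #11.

11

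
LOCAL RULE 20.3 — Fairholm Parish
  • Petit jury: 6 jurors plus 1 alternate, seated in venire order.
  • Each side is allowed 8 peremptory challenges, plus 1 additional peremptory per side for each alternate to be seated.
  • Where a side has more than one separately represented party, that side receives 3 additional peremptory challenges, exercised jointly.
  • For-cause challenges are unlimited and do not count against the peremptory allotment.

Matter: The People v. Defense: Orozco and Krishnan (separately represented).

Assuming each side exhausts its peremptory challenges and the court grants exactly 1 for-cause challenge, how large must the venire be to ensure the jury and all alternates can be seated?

29

Seats to fill: 6 + 1 alternates = 7.
Peremptories — The People: 8 + 1×1 = 9; Defense: 8 + 1×1 + 3 = 12; total 21.
For-cause removals: 1.
Minimum venire: 7 + 21 + 1 = 29.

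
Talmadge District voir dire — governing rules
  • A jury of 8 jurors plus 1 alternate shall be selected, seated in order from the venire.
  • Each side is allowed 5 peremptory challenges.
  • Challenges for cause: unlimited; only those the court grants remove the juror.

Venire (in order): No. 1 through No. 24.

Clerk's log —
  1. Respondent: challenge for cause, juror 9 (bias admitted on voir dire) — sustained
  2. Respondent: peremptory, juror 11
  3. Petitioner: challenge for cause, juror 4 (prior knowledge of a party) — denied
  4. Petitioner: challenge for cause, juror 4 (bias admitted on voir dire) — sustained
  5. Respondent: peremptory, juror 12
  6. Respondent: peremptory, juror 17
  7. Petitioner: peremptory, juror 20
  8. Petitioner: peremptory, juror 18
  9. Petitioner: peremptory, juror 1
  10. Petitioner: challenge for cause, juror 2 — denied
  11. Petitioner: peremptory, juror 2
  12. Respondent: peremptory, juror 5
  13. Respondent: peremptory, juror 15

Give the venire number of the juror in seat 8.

16

Removed: #1, #2, #4, #5, #9, #11, #12, #15, #17, #18, #20.
Filling seats in venire order through position 8: #3, #6, #7, #8, #10, #13, #14, #16.
So seat 8 is #16.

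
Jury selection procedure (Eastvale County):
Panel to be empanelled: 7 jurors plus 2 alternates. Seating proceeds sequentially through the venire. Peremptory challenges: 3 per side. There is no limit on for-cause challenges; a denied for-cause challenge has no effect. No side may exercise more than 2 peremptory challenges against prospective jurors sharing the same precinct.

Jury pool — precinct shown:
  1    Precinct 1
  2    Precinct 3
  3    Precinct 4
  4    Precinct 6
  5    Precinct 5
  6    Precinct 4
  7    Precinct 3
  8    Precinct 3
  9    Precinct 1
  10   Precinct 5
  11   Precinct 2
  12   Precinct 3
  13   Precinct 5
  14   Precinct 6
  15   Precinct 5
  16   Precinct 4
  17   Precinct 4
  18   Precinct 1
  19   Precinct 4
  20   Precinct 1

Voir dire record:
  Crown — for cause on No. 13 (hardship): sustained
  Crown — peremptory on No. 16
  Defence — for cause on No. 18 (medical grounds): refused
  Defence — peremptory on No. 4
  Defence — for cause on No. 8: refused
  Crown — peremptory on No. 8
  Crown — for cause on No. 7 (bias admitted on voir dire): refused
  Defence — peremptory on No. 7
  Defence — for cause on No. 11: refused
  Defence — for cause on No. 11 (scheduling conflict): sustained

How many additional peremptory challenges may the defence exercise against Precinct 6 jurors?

1

Defence peremptories so far: #4, #7 — 2 of 3 used, 1 left overall.
Against Precinct 6: #4 — 1 used; per-precinct cap 2 leaves 1.
Binding limit: min(1, 1) = 1.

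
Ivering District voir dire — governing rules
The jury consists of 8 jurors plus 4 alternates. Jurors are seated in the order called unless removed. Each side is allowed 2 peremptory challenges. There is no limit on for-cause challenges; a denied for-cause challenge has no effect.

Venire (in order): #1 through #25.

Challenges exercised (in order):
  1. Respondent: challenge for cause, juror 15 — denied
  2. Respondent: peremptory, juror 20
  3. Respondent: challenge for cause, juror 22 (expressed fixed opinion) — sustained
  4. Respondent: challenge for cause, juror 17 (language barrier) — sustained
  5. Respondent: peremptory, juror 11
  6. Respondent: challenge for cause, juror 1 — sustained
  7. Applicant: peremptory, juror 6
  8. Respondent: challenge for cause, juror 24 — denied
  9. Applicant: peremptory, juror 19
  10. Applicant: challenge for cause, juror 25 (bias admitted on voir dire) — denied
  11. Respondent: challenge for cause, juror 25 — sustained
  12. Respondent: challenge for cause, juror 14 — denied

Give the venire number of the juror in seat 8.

Removed: #1, #6, #11, #17, #19, #20, #22, #25. (#14, #15, #24 stay — for-cause denied.)
Seating in order: seats 1–8 → #2, #3, #4, #5, #7, #8, #9, #10; alternates → #12, #13, #14, #15.
So seat 8 is #10.

10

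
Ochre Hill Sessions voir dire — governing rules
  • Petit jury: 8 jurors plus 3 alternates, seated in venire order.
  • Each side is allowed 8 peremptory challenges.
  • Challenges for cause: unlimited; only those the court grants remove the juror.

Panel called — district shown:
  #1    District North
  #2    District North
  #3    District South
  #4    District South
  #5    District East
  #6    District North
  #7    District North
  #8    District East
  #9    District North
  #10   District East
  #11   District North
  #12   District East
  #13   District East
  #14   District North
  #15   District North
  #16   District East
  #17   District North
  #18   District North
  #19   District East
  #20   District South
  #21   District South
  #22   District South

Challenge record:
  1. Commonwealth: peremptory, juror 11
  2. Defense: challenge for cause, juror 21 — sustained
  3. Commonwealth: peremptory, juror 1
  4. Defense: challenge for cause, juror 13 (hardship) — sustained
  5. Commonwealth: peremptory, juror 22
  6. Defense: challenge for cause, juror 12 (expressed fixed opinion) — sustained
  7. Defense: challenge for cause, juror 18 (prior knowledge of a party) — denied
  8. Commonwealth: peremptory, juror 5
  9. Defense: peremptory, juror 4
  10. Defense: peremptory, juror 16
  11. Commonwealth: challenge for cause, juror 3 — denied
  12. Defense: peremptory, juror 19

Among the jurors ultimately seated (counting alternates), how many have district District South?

Removed: #1, #4, #5, #11, #12, #13, #16, #19, #21, #22.
Seated (11 incl. alternates): #2, #3, #6, #7, #8, #9, #10, #14, #15, #17, #18.
Of those, in District South: #3 → 1.

1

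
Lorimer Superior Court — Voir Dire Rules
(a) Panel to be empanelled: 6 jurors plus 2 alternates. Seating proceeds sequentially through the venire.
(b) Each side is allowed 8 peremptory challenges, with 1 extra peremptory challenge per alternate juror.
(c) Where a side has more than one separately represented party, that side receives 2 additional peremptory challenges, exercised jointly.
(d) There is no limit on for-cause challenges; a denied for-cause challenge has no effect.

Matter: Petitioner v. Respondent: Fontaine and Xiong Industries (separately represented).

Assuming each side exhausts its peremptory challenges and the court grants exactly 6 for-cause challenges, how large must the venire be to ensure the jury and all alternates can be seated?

Seats to fill: 6 + 2 alternates = 8.
Peremptories — Petitioner: 8 + 1×2 = 10; Respondent: 8 + 1×2 + 2 = 12; total 22.
For-cause removals: 6.
Minimum venire: 8 + 22 + 6 = 36.

36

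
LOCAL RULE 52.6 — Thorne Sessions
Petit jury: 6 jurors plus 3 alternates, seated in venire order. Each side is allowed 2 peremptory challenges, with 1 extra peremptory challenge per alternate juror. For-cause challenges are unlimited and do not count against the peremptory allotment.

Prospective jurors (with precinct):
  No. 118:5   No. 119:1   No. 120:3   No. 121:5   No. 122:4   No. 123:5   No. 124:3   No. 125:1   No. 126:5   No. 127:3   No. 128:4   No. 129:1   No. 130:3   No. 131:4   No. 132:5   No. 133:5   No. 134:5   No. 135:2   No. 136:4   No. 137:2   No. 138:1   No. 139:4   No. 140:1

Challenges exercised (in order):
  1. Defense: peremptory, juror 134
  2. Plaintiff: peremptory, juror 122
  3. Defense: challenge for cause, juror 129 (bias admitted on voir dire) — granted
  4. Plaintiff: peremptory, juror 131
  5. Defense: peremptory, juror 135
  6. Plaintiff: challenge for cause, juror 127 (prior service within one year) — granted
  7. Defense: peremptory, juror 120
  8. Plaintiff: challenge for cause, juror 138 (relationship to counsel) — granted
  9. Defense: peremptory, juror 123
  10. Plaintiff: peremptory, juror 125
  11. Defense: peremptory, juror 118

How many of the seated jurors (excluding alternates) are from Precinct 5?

2

Removed: #118, #120, #122, #123, #125, #127, #129, #131, #134, #135, #138.
Seated jurors 1–6: #119, #121, #124, #126, #128, #130 (alternates #132, #133, #136 not counted).
Of those, in Precinct 5: #121, #126 → 2.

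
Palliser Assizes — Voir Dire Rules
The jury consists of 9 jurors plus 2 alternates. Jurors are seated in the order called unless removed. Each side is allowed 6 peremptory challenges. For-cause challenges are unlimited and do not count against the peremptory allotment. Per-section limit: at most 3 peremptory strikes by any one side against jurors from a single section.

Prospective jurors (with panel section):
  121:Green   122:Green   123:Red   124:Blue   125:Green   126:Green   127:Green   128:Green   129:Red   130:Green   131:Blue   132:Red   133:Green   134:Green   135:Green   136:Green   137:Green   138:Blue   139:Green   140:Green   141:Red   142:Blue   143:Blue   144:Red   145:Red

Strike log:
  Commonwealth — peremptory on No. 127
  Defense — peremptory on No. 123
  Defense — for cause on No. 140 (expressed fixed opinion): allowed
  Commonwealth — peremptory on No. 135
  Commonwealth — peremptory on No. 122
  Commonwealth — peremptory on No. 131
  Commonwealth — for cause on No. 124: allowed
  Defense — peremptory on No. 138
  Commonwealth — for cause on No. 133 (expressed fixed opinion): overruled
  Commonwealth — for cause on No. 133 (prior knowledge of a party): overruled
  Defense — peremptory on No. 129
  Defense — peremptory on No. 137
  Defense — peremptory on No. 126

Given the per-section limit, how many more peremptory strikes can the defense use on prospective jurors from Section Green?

1

Defense peremptories so far: #123, #138, #129, #137, #126 — 5 of 6 used, 1 left overall.
Against Section Green: #137, #126 — 2 used; per-section cap 3 leaves 1.
Binding limit: min(1, 1) = 1.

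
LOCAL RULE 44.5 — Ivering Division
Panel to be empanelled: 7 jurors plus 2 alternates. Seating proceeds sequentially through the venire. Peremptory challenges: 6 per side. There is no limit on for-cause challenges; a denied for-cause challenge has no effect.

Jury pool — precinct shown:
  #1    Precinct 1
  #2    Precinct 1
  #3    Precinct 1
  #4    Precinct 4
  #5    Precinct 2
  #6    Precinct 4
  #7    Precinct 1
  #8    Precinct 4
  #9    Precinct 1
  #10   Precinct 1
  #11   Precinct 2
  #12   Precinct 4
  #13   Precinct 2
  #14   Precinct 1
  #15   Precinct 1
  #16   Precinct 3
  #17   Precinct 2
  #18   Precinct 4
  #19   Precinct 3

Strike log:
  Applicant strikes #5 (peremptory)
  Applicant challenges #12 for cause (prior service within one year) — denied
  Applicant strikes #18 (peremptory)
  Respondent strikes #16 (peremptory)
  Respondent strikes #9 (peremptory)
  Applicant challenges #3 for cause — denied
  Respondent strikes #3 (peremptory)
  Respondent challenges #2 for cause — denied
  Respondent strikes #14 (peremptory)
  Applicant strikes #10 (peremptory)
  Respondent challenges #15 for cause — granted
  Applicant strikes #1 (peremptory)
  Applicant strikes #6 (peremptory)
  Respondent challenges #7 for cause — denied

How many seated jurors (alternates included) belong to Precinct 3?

Removed: #1, #3, #5, #6, #9, #10, #14, #15, #16, #18.
Seated (9 incl. alternates): #2, #4, #7, #8, #11, #12, #13, #17, #19.
Of those, in Precinct 3: #19 → 1.

1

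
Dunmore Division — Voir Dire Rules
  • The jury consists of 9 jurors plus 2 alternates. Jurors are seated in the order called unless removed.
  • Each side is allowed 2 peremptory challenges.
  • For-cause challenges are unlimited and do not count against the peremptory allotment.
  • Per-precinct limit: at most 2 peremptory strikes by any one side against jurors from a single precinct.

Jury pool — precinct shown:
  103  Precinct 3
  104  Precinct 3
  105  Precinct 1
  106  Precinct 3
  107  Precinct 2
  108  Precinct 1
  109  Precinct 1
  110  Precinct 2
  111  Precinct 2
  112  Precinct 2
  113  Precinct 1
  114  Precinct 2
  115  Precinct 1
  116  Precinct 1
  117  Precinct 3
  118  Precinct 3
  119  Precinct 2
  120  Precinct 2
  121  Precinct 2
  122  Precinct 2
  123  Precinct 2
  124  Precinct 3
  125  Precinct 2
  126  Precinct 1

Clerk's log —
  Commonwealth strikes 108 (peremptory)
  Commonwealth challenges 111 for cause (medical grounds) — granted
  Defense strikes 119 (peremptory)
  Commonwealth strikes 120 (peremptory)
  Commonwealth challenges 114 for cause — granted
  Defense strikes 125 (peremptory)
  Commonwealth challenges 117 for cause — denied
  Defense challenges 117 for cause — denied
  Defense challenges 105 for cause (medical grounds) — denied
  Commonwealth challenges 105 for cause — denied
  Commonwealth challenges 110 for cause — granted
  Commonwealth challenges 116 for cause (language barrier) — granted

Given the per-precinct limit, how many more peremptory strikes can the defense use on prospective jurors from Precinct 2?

0

Defense peremptories so far: #119, #125 — 2 of 2 used, 0 left overall.
Against Precinct 2: #119, #125 — 2 used; per-precinct cap 2 leaves 0.
Binding limit: min(0, 0) = 0.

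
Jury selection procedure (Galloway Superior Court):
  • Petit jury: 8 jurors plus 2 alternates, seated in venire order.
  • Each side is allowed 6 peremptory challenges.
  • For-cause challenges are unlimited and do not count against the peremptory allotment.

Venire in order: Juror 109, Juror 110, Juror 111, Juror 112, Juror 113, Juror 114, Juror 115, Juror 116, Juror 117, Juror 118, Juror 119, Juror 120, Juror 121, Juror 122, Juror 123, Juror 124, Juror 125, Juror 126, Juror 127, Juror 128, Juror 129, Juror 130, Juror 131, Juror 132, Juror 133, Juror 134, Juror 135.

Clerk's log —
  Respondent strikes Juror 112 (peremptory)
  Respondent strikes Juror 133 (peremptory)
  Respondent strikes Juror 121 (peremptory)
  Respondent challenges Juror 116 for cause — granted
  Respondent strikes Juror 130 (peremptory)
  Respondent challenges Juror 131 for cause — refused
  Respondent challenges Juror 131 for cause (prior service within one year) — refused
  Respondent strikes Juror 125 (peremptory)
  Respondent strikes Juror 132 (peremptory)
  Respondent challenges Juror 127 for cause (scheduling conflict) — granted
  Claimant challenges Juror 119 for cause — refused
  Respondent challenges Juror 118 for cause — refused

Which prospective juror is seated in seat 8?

118

Removed: #112, #116, #121, #125, #127, #130, #132, #133. (#118, #119, #131 stay — for-cause denied.)
Seating in order: seats 1–8 → #109, #110, #111, #113, #114, #115, #117, #118; alternates → #119, #120.
So seat 8 is #118.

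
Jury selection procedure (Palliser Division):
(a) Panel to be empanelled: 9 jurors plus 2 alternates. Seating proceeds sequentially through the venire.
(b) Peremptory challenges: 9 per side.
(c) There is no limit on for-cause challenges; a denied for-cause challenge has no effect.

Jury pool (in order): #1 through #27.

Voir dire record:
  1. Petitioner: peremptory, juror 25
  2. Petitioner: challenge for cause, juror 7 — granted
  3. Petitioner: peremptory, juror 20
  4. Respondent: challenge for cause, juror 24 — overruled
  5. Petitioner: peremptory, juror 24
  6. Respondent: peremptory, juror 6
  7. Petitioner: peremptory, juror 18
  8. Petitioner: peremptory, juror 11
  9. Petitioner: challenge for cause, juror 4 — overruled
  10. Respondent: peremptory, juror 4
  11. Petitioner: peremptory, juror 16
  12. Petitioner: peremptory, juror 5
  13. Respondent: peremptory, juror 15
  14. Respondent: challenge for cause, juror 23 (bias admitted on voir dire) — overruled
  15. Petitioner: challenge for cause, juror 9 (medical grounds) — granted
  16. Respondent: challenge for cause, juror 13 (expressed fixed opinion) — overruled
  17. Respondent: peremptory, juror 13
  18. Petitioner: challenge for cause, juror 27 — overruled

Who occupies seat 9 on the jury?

Removed: #4, #5, #6, #7, #9, #11, #13, #15, #16, #18, #20, #24, #25. (#23, #27 stay — for-cause denied.)
Seating in order: seats 1–9 → #1, #2, #3, #8, #10, #12, #14, #17, #19; alternates → #21, #22.
So seat 9 is #19.

19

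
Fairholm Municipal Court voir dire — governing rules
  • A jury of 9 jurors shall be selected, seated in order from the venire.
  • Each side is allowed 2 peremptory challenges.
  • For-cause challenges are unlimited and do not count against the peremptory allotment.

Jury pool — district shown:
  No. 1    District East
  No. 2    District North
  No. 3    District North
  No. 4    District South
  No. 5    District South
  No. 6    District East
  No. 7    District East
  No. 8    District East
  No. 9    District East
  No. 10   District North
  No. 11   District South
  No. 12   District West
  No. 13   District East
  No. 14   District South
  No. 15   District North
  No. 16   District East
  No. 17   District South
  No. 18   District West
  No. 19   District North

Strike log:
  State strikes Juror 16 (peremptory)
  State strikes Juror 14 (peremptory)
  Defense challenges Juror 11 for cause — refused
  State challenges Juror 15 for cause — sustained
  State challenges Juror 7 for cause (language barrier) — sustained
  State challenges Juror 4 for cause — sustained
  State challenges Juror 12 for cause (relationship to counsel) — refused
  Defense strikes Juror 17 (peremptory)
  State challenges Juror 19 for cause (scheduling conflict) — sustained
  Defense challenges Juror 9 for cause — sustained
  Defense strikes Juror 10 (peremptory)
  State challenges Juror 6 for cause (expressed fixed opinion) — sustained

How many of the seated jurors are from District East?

3

Removed: #4, #6, #7, #9, #10, #14, #15, #16, #17, #19.
Seated jurors 1–9: #1, #2, #3, #5, #8, #11, #12, #13, #18.
Of those, in District East: #1, #8, #13 → 3.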